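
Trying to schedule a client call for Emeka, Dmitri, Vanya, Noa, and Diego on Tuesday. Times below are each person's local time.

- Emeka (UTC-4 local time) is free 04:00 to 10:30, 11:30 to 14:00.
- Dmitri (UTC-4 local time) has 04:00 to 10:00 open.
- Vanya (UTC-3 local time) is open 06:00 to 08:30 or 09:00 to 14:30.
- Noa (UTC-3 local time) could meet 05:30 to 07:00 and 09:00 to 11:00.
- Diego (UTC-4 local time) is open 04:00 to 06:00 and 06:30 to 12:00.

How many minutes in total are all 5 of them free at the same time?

180

Emeka in UTC: 08:00-14:30, 15:30-18:00 (add 4h to convert from UTC-4).
Dmitri in UTC: 08:00-14:00 (add 4h to convert from UTC-4).
Vanya in UTC: 09:00-11:30, 12:00-17:30 (add 3h to convert from UTC-3).
Noa in UTC: 08:30-10:00, 12:00-14:00 (add 3h to convert from UTC-3).
Diego in UTC: 08:00-10:00, 10:30-16:00 (add 4h to convert from UTC-4).
Emeka ∩ Dmitri: 08:00-14:00.
Emeka ∩ Dmitri ∩ Vanya: 09:00-11:30, 12:00-14:00.
Emeka ∩ Dmitri ∩ Vanya ∩ Noa: 09:00-10:00, 12:00-14:00.
Emeka ∩ Dmitri ∩ Vanya ∩ Noa ∩ Diego: 09:00-10:00, 12:00-14:00.
So the common availability across everyone is 09:00-10:00, 12:00-14:00.
Summing the common windows: 60 + 120 = 180 minutes.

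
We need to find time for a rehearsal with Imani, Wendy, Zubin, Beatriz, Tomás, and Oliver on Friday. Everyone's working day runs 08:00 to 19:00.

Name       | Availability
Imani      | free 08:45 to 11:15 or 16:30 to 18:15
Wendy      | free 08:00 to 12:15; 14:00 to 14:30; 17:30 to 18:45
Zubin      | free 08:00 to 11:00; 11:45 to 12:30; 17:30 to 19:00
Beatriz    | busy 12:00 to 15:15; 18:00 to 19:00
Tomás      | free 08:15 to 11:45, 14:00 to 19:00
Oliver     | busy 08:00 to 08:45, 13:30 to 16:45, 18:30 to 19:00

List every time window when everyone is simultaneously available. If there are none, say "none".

Imani free: 08:45-11:15, 16:30-18:15.
Wendy free: 08:00-12:15, 14:00-14:30, 17:30-18:45.
Zubin free: 08:00-11:00, 11:45-12:30, 17:30-19:00.
Beatriz free: 08:00-12:00, 15:15-18:00 (invert busy blocks within the working day).
Tomás free: 08:15-11:45, 14:00-19:00.
Oliver free: 08:45-13:30, 16:45-18:30 (invert busy blocks within the working day).
Imani ∩ Wendy: 08:45-11:15, 17:30-18:15.
Imani ∩ Wendy ∩ Zubin: 08:45-11:00, 17:30-18:15.
Imani ∩ Wendy ∩ Zubin ∩ Beatriz: 08:45-11:00, 17:30-18:00.
Imani ∩ Wendy ∩ Zubin ∩ Beatriz ∩ Tomás: 08:45-11:00, 17:30-18:00.
Imani ∩ Wendy ∩ Zubin ∩ Beatriz ∩ Tomás ∩ Oliver: 08:45-11:00, 17:30-18:00.

08:45-11:00, 17:30-18:00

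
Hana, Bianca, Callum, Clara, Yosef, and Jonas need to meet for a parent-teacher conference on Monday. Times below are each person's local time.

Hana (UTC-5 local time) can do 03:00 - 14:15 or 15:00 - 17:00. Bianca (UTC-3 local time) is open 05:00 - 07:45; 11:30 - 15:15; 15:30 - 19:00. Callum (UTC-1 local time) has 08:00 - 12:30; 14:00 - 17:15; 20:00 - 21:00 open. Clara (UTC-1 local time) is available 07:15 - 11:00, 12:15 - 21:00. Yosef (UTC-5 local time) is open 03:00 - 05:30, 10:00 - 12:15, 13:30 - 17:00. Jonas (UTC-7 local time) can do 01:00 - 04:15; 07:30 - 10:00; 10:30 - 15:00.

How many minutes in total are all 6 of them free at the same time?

270

Hana in UTC: 08:00-19:15, 20:00-22:00 (add 5h to convert from UTC-5).
Bianca in UTC: 08:00-10:45, 14:30-18:15, 18:30-22:00 (add 3h to convert from UTC-3).
Callum in UTC: 09:00-13:30, 15:00-18:15, 21:00-22:00 (add 1h to convert from UTC-1).
Clara in UTC: 08:15-12:00, 13:15-22:00 (add 1h to convert from UTC-1).
Yosef in UTC: 08:00-10:30, 15:00-17:15, 18:30-22:00 (add 5h to convert from UTC-5).
Jonas in UTC: 08:00-11:15, 14:30-17:00, 17:30-22:00 (add 7h to convert from UTC-7).
Hana ∩ Bianca: 08:00-10:45, 14:30-18:15, 18:30-19:15, 20:00-22:00.
Hana ∩ Bianca ∩ Callum: 09:00-10:45, 15:00-18:15, 21:00-22:00.
Hana ∩ Bianca ∩ Callum ∩ Clara: 09:00-10:45, 15:00-18:15, 21:00-22:00.
Hana ∩ Bianca ∩ Callum ∩ Clara ∩ Yosef: 09:00-10:30, 15:00-17:15, 21:00-22:00.
Hana ∩ Bianca ∩ Callum ∩ Clara ∩ Yosef ∩ Jonas: 09:00-10:30, 15:00-17:00, 21:00-22:00.
Summing the common windows: 90 + 120 + 60 = 270 minutes.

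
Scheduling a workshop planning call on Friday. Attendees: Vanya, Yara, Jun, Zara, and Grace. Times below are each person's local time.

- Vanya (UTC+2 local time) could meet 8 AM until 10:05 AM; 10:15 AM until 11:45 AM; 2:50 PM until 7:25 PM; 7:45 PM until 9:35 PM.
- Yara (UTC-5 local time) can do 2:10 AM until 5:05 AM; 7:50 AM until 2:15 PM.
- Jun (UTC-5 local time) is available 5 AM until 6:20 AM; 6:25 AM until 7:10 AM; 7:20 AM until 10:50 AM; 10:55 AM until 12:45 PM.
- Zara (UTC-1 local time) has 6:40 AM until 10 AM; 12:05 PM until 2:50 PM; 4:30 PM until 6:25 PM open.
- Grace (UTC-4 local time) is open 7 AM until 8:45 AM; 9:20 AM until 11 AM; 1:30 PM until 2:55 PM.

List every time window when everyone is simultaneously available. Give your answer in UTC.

13:20-15:00

Vanya in UTC: 06:00-08:05, 08:15-09:45, 12:50-17:25, 17:45-19:35 (subtract 2h to convert from UTC+2).
Yara in UTC: 07:10-10:05, 12:50-19:15 (add 5h to convert from UTC-5).
Jun in UTC: 10:00-11:20, 11:25-12:10, 12:20-15:50, 15:55-17:45 (add 5h to convert from UTC-5).
Zara in UTC: 07:40-11:00, 13:05-15:50, 17:30-19:25 (add 1h to convert from UTC-1).
Grace in UTC: 11:00-12:45, 13:20-15:00, 17:30-18:55 (add 4h to convert from UTC-4).
Vanya ∩ Yara: 07:10-08:05, 08:15-09:45, 12:50-17:25, 17:45-19:15.
Vanya ∩ Yara ∩ Jun: 12:50-15:50, 15:55-17:25.
Vanya ∩ Yara ∩ Jun ∩ Zara: 13:05-15:50.
Vanya ∩ Yara ∩ Jun ∩ Zara ∩ Grace: 13:20-15:00.
Those are the intersection windows.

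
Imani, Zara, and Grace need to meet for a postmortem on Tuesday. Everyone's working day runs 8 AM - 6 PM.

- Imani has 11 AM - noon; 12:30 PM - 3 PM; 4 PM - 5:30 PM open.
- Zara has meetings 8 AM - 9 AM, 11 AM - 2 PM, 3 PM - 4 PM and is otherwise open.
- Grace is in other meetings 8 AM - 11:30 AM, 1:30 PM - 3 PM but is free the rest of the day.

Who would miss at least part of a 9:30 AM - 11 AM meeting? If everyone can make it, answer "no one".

Imani free: 11:00-12:00, 12:30-15:00, 16:00-17:30.
Zara free: 09:00-11:00, 14:00-15:00, 16:00-18:00 (invert busy blocks within the working day).
Grace free: 11:30-13:30, 15:00-18:00 (invert busy blocks within the working day).
Imani: not fully free for 09:30-11:00. Zara: free for 09:30-11:00. Grace: not fully free for 09:30-11:00.

Grace, Imani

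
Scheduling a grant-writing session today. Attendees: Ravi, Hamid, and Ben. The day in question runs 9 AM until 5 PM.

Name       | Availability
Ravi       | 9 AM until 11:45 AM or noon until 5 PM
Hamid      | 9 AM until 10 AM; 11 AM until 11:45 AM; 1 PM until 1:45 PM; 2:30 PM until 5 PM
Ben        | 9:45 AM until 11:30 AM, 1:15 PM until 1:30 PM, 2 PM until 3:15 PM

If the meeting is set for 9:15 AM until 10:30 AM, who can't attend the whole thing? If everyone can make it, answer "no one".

Ben, Hamid

Ravi: free for 09:15-10:30. Hamid: not fully free for 09:15-10:30. Ben: not fully free for 09:15-10:30.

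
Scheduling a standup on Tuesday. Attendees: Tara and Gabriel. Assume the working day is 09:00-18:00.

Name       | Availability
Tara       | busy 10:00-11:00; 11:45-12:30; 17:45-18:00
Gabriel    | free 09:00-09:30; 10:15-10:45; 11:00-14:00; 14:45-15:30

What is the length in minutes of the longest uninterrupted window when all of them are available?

Tara free: 09:00-10:00, 11:00-11:45, 12:30-17:45 (invert busy blocks within the working day).
Gabriel free: 09:00-09:30, 10:15-10:45, 11:00-14:00, 14:45-15:30.
Tara ∩ Gabriel: 09:00-09:30, 11:00-11:45, 12:30-14:00, 14:45-15:30.
The longest is 12:30-14:00 at 90 minutes.

90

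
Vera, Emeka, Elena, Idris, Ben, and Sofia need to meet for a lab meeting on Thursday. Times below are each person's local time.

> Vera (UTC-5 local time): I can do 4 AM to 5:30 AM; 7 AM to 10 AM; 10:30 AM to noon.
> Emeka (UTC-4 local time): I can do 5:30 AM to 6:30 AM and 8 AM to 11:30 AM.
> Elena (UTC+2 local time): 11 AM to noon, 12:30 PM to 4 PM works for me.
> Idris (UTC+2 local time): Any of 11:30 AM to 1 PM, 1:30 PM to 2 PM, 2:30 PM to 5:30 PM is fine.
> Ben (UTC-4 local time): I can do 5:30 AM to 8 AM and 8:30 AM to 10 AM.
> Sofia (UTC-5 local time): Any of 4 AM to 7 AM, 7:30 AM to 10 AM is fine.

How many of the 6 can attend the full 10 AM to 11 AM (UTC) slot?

3

Vera in UTC: 09:00-10:30, 12:00-15:00, 15:30-17:00 (add 5h to convert from UTC-5).
Emeka in UTC: 09:30-10:30, 12:00-15:30 (add 4h to convert from UTC-4).
Elena in UTC: 09:00-10:00, 10:30-14:00 (subtract 2h to convert from UTC+2).
Idris in UTC: 09:30-11:00, 11:30-12:00, 12:30-15:30 (subtract 2h to convert from UTC+2).
Ben in UTC: 09:30-12:00, 12:30-14:00 (add 4h to convert from UTC-4).
Sofia in UTC: 09:00-12:00, 12:30-15:00 (add 5h to convert from UTC-5).
Idris, Ben, and Sofia can make the full 10:00-11:00 slot — that's 3.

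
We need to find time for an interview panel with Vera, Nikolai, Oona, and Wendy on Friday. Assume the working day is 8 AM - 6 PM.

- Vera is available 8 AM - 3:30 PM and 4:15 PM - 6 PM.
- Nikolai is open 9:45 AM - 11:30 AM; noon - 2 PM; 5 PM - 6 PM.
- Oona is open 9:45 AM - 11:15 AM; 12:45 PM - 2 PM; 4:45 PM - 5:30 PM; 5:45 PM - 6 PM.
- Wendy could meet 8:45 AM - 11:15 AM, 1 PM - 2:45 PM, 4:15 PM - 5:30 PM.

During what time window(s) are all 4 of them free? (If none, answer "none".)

Vera ∩ Nikolai: 09:45-11:30, 12:00-14:00, 17:00-18:00.
Vera ∩ Nikolai ∩ Oona: 09:45-11:15, 12:45-14:00, 17:00-17:30, 17:45-18:00.
Vera ∩ Nikolai ∩ Oona ∩ Wendy: 09:45-11:15, 13:00-14:00, 17:00-17:30.

09:45-11:15, 13:00-14:00, 17:00-17:30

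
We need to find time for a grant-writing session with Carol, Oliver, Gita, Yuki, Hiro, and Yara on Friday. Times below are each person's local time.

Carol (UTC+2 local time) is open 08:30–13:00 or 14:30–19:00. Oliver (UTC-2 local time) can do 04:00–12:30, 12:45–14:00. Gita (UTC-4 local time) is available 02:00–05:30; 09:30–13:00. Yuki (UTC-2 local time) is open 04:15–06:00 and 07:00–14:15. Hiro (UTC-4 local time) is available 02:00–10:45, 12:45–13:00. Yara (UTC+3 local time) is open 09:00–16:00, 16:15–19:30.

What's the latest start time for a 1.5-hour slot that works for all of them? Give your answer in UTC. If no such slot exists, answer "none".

Carol in UTC: 06:30-11:00, 12:30-17:00 (subtract 2h to convert from UTC+2).
Oliver in UTC: 06:00-14:30, 14:45-16:00 (add 2h to convert from UTC-2).
Gita in UTC: 06:00-09:30, 13:30-17:00 (add 4h to convert from UTC-4).
Yuki in UTC: 06:15-08:00, 09:00-16:15 (add 2h to convert from UTC-2).
Hiro in UTC: 06:00-14:45, 16:45-17:00 (add 4h to convert from UTC-4).
Yara in UTC: 06:00-13:00, 13:15-16:30 (subtract 3h to convert from UTC+3).
Carol ∩ Oliver: 06:30-11:00, 12:30-14:30, 14:45-16:00.
Carol ∩ Oliver ∩ Gita: 06:30-09:30, 13:30-14:30, 14:45-16:00.
Carol ∩ Oliver ∩ Gita ∩ Yuki: 06:30-08:00, 09:00-09:30, 13:30-14:30, 14:45-16:00.
Carol ∩ Oliver ∩ Gita ∩ Yuki ∩ Hiro: 06:30-08:00, 09:00-09:30, 13:30-14:30.
Carol ∩ Oliver ∩ Gita ∩ Yuki ∩ Hiro ∩ Yara: 06:30-08:00, 09:00-09:30, 13:30-14:30.
The last common window of at least 90 minutes is 06:30-08:00; a 90-minute meeting can start as late as 06:30 and still end by 08:00.

06:30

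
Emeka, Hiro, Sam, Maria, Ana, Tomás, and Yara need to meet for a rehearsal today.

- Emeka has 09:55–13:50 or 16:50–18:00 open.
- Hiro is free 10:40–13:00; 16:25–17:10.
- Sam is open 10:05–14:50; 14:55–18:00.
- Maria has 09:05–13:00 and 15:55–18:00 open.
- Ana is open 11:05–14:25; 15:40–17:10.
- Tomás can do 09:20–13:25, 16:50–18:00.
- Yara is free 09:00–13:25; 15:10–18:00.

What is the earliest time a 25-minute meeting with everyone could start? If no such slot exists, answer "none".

11:05

Emeka ∩ Hiro: 10:40-13:00, 16:50-17:10.
Emeka ∩ Hiro ∩ Sam: 10:40-13:00, 16:50-17:10.
Emeka ∩ Hiro ∩ Sam ∩ Maria: 10:40-13:00, 16:50-17:10.
Emeka ∩ Hiro ∩ Sam ∩ Maria ∩ Ana: 11:05-13:00, 16:50-17:10.
Emeka ∩ Hiro ∩ Sam ∩ Maria ∩ Ana ∩ Tomás: 11:05-13:00, 16:50-17:10.
Emeka ∩ Hiro ∩ Sam ∩ Maria ∩ Ana ∩ Tomás ∩ Yara: 11:05-13:00, 16:50-17:10.
Those are the intersection windows.
The first common window of at least 25 minutes is 11:05-13:00, so the earliest start is 11:05.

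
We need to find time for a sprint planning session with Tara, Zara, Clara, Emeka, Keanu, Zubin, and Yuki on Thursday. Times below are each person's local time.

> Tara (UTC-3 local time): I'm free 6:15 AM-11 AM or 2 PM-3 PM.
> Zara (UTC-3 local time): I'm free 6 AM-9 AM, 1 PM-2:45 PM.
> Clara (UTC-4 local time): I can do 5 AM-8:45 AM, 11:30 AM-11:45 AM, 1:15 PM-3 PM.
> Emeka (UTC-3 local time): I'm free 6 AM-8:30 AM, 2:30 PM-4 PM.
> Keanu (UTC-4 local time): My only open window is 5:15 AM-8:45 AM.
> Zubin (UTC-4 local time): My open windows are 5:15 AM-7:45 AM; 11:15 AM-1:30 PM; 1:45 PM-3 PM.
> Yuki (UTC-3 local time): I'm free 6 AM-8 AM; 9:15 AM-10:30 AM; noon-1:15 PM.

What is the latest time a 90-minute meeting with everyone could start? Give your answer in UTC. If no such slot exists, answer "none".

09:30

Tara in UTC: 09:15-14:00, 17:00-18:00 (add 3h to convert from UTC-3).
Zara in UTC: 09:00-12:00, 16:00-17:45 (add 3h to convert from UTC-3).
Clara in UTC: 09:00-12:45, 15:30-15:45, 17:15-19:00 (add 4h to convert from UTC-4).
Emeka in UTC: 09:00-11:30, 17:30-19:00 (add 3h to convert from UTC-3).
Keanu in UTC: 09:15-12:45 (add 4h to convert from UTC-4).
Zubin in UTC: 09:15-11:45, 15:15-17:30, 17:45-19:00 (add 4h to convert from UTC-4).
Yuki in UTC: 09:00-11:00, 12:15-13:30, 15:00-16:15 (add 3h to convert from UTC-3).
Tara ∩ Zara: 09:15-12:00, 17:00-17:45.
Tara ∩ Zara ∩ Clara: 09:15-12:00, 17:15-17:45.
Tara ∩ Zara ∩ Clara ∩ Emeka: 09:15-11:30, 17:30-17:45.
Tara ∩ Zara ∩ Clara ∩ Emeka ∩ Keanu: 09:15-11:30.
Tara ∩ Zara ∩ Clara ∩ Emeka ∩ Keanu ∩ Zubin: 09:15-11:30.
Tara ∩ Zara ∩ Clara ∩ Emeka ∩ Keanu ∩ Zubin ∩ Yuki: 09:15-11:00.
The last common window of at least 90 minutes is 09:15-11:00; a 90-minute meeting can start as late as 09:30 and still end by 11:00.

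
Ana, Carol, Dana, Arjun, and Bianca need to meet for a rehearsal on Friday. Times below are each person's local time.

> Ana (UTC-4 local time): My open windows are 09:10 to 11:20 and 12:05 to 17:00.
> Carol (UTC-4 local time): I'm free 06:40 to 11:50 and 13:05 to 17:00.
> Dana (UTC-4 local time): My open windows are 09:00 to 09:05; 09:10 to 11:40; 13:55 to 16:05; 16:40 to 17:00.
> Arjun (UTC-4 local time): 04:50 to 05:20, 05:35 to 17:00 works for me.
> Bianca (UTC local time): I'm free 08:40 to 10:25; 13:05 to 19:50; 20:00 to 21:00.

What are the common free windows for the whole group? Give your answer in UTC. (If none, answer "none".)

13:10-15:20, 17:55-19:50, 20:00-20:05, 20:40-21:00

Ana in UTC: 13:10-15:20, 16:05-21:00 (add 4h to convert from UTC-4).
Carol in UTC: 10:40-15:50, 17:05-21:00 (add 4h to convert from UTC-4).
Dana in UTC: 13:00-13:05, 13:10-15:40, 17:55-20:05, 20:40-21:00 (add 4h to convert from UTC-4).
Arjun in UTC: 08:50-09:20, 09:35-21:00 (add 4h to convert from UTC-4).
Bianca in UTC: 08:40-10:25, 13:05-19:50, 20:00-21:00.
Ana ∩ Carol: 13:10-15:20, 17:05-21:00.
Ana ∩ Carol ∩ Dana: 13:10-15:20, 17:55-20:05, 20:40-21:00.
Ana ∩ Carol ∩ Dana ∩ Arjun: 13:10-15:20, 17:55-20:05, 20:40-21:00.
Ana ∩ Carol ∩ Dana ∩ Arjun ∩ Bianca: 13:10-15:20, 17:55-19:50, 20:00-20:05, 20:40-21:00.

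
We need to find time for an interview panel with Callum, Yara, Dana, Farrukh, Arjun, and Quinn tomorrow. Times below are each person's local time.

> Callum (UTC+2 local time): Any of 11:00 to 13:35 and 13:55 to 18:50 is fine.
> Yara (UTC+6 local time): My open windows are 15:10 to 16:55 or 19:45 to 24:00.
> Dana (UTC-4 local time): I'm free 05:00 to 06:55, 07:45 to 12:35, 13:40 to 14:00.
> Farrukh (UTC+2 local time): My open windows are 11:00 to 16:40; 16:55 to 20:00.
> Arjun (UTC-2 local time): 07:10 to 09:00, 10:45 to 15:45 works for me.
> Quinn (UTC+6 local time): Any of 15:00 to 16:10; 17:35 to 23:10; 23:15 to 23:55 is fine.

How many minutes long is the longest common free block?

100

Callum in UTC: 09:00-11:35, 11:55-16:50 (subtract 2h to convert from UTC+2).
Yara in UTC: 09:10-10:55, 13:45-18:00 (subtract 6h to convert from UTC+6).
Dana in UTC: 09:00-10:55, 11:45-16:35, 17:40-18:00 (add 4h to convert from UTC-4).
Farrukh in UTC: 09:00-14:40, 14:55-18:00 (subtract 2h to convert from UTC+2).
Arjun in UTC: 09:10-11:00, 12:45-17:45 (add 2h to convert from UTC-2).
Quinn in UTC: 09:00-10:10, 11:35-17:10, 17:15-17:55 (subtract 6h to convert from UTC+6).
Callum ∩ Yara: 09:10-10:55, 13:45-16:50.
Callum ∩ Yara ∩ Dana: 09:10-10:55, 13:45-16:35.
Callum ∩ Yara ∩ Dana ∩ Farrukh: 09:10-10:55, 13:45-14:40, 14:55-16:35.
Callum ∩ Yara ∩ Dana ∩ Farrukh ∩ Arjun: 09:10-10:55, 13:45-14:40, 14:55-16:35.
Callum ∩ Yara ∩ Dana ∩ Farrukh ∩ Arjun ∩ Quinn: 09:10-10:10, 13:45-14:40, 14:55-16:35.
The longest is 14:55-16:35 at 100 minutes.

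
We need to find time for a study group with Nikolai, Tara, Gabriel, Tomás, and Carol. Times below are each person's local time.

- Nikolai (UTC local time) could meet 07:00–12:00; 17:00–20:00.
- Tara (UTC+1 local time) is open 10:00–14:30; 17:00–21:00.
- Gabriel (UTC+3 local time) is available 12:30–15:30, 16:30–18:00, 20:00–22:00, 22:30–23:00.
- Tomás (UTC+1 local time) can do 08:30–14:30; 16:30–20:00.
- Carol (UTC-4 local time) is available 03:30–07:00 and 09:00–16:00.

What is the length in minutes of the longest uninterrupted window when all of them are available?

120

Nikolai in UTC: 07:00-12:00, 17:00-20:00.
Tara in UTC: 09:00-13:30, 16:00-20:00 (subtract 1h to convert from UTC+1).
Gabriel in UTC: 09:30-12:30, 13:30-15:00, 17:00-19:00, 19:30-20:00 (subtract 3h to convert from UTC+3).
Tomás in UTC: 07:30-13:30, 15:30-19:00 (subtract 1h to convert from UTC+1).
Carol in UTC: 07:30-11:00, 13:00-20:00 (add 4h to convert from UTC-4).
Nikolai ∩ Tara: 09:00-12:00, 17:00-20:00.
Nikolai ∩ Tara ∩ Gabriel: 09:30-12:00, 17:00-19:00, 19:30-20:00.
Nikolai ∩ Tara ∩ Gabriel ∩ Tomás: 09:30-12:00, 17:00-19:00.
Nikolai ∩ Tara ∩ Gabriel ∩ Tomás ∩ Carol: 09:30-11:00, 17:00-19:00.
The longest is 17:00-19:00 at 120 minutes.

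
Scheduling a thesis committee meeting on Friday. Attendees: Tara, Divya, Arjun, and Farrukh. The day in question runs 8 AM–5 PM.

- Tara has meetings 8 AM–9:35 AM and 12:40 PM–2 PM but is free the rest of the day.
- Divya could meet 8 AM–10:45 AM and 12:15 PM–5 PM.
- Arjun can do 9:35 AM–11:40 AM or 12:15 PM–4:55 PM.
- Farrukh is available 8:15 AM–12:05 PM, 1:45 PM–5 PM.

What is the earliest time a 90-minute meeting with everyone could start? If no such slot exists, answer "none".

Tara free: 09:35-12:40, 14:00-17:00 (invert busy blocks within the working day).
Divya free: 08:00-10:45, 12:15-17:00.
Arjun free: 09:35-11:40, 12:15-16:55.
Farrukh free: 08:15-12:05, 13:45-17:00.
Tara ∩ Divya: 09:35-10:45, 12:15-12:40, 14:00-17:00.
Tara ∩ Divya ∩ Arjun: 09:35-10:45, 12:15-12:40, 14:00-16:55.
Tara ∩ Divya ∩ Arjun ∩ Farrukh: 09:35-10:45, 14:00-16:55.
The first common window of at least 90 minutes is 14:00-16:55, so the earliest start is 14:00.

14:00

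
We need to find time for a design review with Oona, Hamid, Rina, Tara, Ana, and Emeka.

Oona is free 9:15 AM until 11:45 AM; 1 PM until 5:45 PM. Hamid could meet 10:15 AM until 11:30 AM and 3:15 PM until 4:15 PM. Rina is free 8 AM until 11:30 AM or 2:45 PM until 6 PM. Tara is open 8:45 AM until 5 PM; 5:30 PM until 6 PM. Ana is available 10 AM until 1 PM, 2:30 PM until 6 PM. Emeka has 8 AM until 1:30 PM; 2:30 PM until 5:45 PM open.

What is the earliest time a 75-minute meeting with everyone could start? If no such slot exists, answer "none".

Oona ∩ Hamid: 10:15-11:30, 15:15-16:15.
Oona ∩ Hamid ∩ Rina: 10:15-11:30, 15:15-16:15.
Oona ∩ Hamid ∩ Rina ∩ Tara: 10:15-11:30, 15:15-16:15.
Oona ∩ Hamid ∩ Rina ∩ Tara ∩ Ana: 10:15-11:30, 15:15-16:15.
Oona ∩ Hamid ∩ Rina ∩ Tara ∩ Ana ∩ Emeka: 10:15-11:30, 15:15-16:15.
The first common window of at least 75 minutes is 10:15-11:30, so the earliest start is 10:15.

10:15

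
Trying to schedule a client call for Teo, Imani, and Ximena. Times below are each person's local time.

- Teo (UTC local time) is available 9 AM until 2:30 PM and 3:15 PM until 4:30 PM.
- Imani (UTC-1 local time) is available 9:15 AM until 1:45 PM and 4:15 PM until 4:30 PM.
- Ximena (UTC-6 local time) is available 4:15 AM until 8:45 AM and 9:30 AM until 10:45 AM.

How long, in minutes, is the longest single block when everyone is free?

255

Teo in UTC: 09:00-14:30, 15:15-16:30.
Imani in UTC: 10:15-14:45, 17:15-17:30 (add 1h to convert from UTC-1).
Ximena in UTC: 10:15-14:45, 15:30-16:45 (add 6h to convert from UTC-6).
Teo ∩ Imani: 10:15-14:30.
Teo ∩ Imani ∩ Ximena: 10:15-14:30.
The longest is 10:15-14:30 at 255 minutes.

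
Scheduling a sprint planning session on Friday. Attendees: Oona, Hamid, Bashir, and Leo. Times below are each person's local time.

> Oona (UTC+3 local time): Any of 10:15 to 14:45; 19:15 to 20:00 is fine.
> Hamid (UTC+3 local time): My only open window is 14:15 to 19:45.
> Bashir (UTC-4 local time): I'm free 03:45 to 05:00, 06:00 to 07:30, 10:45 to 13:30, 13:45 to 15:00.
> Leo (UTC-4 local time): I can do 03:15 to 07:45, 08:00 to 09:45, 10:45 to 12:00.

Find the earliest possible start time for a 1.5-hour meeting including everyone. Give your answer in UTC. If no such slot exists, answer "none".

none

Oona in UTC: 07:15-11:45, 16:15-17:00 (subtract 3h to convert from UTC+3).
Hamid in UTC: 11:15-16:45 (subtract 3h to convert from UTC+3).
Bashir in UTC: 07:45-09:00, 10:00-11:30, 14:45-17:30, 17:45-19:00 (add 4h to convert from UTC-4).
Leo in UTC: 07:15-11:45, 12:00-13:45, 14:45-16:00 (add 4h to convert from UTC-4).
Oona ∩ Hamid: 11:15-11:45, 16:15-16:45.
Oona ∩ Hamid ∩ Bashir: 11:15-11:30, 16:15-16:45.
Oona ∩ Hamid ∩ Bashir ∩ Leo: 11:15-11:30.
No common window is at least 90 minutes long.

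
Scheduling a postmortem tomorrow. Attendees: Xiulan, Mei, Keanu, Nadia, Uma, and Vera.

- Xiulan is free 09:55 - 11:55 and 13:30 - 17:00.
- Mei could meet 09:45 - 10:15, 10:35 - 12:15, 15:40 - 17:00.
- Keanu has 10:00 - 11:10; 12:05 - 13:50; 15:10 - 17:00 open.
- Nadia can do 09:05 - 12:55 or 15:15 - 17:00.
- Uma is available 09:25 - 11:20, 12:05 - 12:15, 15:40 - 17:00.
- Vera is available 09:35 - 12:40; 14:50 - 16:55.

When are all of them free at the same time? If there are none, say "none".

Xiulan ∩ Mei: 09:55-10:15, 10:35-11:55, 15:40-17:00.
Xiulan ∩ Mei ∩ Keanu: 10:00-10:15, 10:35-11:10, 15:40-17:00.
Xiulan ∩ Mei ∩ Keanu ∩ Nadia: 10:00-10:15, 10:35-11:10, 15:40-17:00.
Xiulan ∩ Mei ∩ Keanu ∩ Nadia ∩ Uma: 10:00-10:15, 10:35-11:10, 15:40-17:00.
Xiulan ∩ Mei ∩ Keanu ∩ Nadia ∩ Uma ∩ Vera: 10:00-10:15, 10:35-11:10, 15:40-16:55.

10:00-10:15, 10:35-11:10, 15:40-16:55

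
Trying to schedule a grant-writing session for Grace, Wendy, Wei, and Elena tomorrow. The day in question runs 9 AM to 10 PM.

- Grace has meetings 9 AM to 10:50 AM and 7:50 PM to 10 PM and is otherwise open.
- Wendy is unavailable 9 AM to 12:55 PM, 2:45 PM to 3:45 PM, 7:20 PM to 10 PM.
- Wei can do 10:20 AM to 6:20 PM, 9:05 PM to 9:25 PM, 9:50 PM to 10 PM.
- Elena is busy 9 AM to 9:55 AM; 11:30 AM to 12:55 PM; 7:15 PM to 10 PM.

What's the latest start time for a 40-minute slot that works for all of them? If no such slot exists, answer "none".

Grace free: 10:50-19:50 (invert busy blocks within the working day).
Wendy free: 12:55-14:45, 15:45-19:20 (invert busy blocks within the working day).
Wei free: 10:20-18:20, 21:05-21:25, 21:50-22:00.
Elena free: 09:55-11:30, 12:55-19:15 (invert busy blocks within the working day).
Grace ∩ Wendy: 12:55-14:45, 15:45-19:20.
Grace ∩ Wendy ∩ Wei: 12:55-14:45, 15:45-18:20.
Grace ∩ Wendy ∩ Wei ∩ Elena: 12:55-14:45, 15:45-18:20.
The last common window of at least 40 minutes is 15:45-18:20; a 40-minute meeting can start as late as 17:40 and still end by 18:20.

17:40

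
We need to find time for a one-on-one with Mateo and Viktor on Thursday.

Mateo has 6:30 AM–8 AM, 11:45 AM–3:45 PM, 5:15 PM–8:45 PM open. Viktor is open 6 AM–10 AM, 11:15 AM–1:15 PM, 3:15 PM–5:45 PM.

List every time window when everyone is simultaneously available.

Mateo ∩ Viktor: 06:30-08:00, 11:45-13:15, 15:15-15:45, 17:15-17:45.

06:30-08:00, 11:45-13:15, 15:15-15:45, 17:15-17:45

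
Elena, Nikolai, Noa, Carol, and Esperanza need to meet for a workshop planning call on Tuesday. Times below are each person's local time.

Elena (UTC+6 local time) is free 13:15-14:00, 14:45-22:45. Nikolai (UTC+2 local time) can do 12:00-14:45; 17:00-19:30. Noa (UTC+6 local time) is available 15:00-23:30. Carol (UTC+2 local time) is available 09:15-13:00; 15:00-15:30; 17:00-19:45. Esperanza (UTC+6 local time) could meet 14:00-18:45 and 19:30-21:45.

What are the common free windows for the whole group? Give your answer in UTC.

Elena in UTC: 07:15-08:00, 08:45-16:45 (subtract 6h to convert from UTC+6).
Nikolai in UTC: 10:00-12:45, 15:00-17:30 (subtract 2h to convert from UTC+2).
Noa in UTC: 09:00-17:30 (subtract 6h to convert from UTC+6).
Carol in UTC: 07:15-11:00, 13:00-13:30, 15:00-17:45 (subtract 2h to convert from UTC+2).
Esperanza in UTC: 08:00-12:45, 13:30-15:45 (subtract 6h to convert from UTC+6).
Elena ∩ Nikolai: 10:00-12:45, 15:00-16:45.
Elena ∩ Nikolai ∩ Noa: 10:00-12:45, 15:00-16:45.
Elena ∩ Nikolai ∩ Noa ∩ Carol: 10:00-11:00, 15:00-16:45.
Elena ∩ Nikolai ∩ Noa ∩ Carol ∩ Esperanza: 10:00-11:00, 15:00-15:45.
Those are the intersection windows.

10:00-11:00, 15:00-15:45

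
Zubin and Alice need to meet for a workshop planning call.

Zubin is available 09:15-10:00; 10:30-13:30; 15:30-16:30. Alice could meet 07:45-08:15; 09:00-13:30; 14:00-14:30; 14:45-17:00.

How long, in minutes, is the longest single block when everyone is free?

180

Zubin ∩ Alice: 09:15-10:00, 10:30-13:30, 15:30-16:30.
The longest is 10:30-13:30 at 180 minutes.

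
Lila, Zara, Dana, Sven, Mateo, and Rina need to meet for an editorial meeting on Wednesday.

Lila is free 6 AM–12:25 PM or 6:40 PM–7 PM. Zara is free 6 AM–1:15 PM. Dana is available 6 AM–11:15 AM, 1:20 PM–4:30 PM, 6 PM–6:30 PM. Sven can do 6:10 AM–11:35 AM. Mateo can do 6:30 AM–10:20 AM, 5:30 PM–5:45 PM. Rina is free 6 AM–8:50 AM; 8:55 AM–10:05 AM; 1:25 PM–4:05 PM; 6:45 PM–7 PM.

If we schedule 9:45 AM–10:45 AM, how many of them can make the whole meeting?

4

Lila, Zara, Dana, and Sven can make the full 09:45-10:45 slot — that's 4.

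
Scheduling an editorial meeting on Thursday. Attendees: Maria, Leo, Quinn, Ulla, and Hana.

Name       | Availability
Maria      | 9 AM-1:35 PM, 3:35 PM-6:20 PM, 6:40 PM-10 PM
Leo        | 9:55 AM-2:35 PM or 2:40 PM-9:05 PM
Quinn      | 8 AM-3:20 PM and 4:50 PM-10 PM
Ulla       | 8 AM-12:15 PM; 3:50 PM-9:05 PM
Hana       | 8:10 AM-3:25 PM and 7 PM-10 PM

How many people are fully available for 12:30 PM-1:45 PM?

Leo, Quinn, and Hana can make the full 12:30-13:45 slot — that's 3.

3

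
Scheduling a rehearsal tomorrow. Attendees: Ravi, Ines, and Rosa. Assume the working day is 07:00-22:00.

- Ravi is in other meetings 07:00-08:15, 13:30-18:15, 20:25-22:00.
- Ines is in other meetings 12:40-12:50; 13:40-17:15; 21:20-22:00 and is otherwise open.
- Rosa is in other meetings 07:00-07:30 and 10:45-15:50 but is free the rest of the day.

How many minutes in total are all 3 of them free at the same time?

Ravi free: 08:15-13:30, 18:15-20:25 (invert busy blocks within the working day).
Ines free: 07:00-12:40, 12:50-13:40, 17:15-21:20 (invert busy blocks within the working day).
Rosa free: 07:30-10:45, 15:50-22:00 (invert busy blocks within the working day).
Ravi ∩ Ines: 08:15-12:40, 12:50-13:30, 18:15-20:25.
Ravi ∩ Ines ∩ Rosa: 08:15-10:45, 18:15-20:25.
So the common availability across everyone is 08:15-10:45, 18:15-20:25.
Summing the common windows: 150 + 130 = 280 minutes.

280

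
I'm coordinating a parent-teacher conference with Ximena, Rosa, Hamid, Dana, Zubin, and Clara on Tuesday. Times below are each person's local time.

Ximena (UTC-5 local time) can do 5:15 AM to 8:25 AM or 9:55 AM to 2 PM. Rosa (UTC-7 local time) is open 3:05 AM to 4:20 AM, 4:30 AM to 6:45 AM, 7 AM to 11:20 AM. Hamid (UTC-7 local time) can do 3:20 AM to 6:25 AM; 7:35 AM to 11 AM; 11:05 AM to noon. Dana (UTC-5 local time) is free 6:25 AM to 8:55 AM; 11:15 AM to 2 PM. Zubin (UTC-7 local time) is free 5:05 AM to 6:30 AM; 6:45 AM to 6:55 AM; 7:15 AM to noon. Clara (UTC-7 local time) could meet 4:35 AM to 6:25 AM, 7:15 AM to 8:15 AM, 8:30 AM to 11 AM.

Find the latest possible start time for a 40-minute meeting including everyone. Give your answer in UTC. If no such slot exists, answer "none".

17:20

Ximena in UTC: 10:15-13:25, 14:55-19:00 (add 5h to convert from UTC-5).
Rosa in UTC: 10:05-11:20, 11:30-13:45, 14:00-18:20 (add 7h to convert from UTC-7).
Hamid in UTC: 10:20-13:25, 14:35-18:00, 18:05-19:00 (add 7h to convert from UTC-7).
Dana in UTC: 11:25-13:55, 16:15-19:00 (add 5h to convert from UTC-5).
Zubin in UTC: 12:05-13:30, 13:45-13:55, 14:15-19:00 (add 7h to convert from UTC-7).
Clara in UTC: 11:35-13:25, 14:15-15:15, 15:30-18:00 (add 7h to convert from UTC-7).
Ximena ∩ Rosa: 10:15-11:20, 11:30-13:25, 14:55-18:20.
Ximena ∩ Rosa ∩ Hamid: 10:20-11:20, 11:30-13:25, 14:55-18:00, 18:05-18:20.
Ximena ∩ Rosa ∩ Hamid ∩ Dana: 11:30-13:25, 16:15-18:00, 18:05-18:20.
Ximena ∩ Rosa ∩ Hamid ∩ Dana ∩ Zubin: 12:05-13:25, 16:15-18:00, 18:05-18:20.
Ximena ∩ Rosa ∩ Hamid ∩ Dana ∩ Zubin ∩ Clara: 12:05-13:25, 16:15-18:00.
Those are the intersection windows.
The last common window of at least 40 minutes is 16:15-18:00; a 40-minute meeting can start as late as 17:20 and still end by 18:00.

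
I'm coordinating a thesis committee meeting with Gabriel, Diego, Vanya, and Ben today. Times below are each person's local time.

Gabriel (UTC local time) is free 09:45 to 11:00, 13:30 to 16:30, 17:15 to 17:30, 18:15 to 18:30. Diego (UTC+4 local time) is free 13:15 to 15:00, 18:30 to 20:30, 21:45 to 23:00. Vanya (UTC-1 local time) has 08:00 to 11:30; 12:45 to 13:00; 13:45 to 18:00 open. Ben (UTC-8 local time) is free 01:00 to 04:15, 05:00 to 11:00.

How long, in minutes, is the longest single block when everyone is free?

105

Gabriel in UTC: 09:45-11:00, 13:30-16:30, 17:15-17:30, 18:15-18:30.
Diego in UTC: 09:15-11:00, 14:30-16:30, 17:45-19:00 (subtract 4h to convert from UTC+4).
Vanya in UTC: 09:00-12:30, 13:45-14:00, 14:45-19:00 (add 1h to convert from UTC-1).
Ben in UTC: 09:00-12:15, 13:00-19:00 (add 8h to convert from UTC-8).
Gabriel ∩ Diego: 09:45-11:00, 14:30-16:30, 18:15-18:30.
Gabriel ∩ Diego ∩ Vanya: 09:45-11:00, 14:45-16:30, 18:15-18:30.
Gabriel ∩ Diego ∩ Vanya ∩ Ben: 09:45-11:00, 14:45-16:30, 18:15-18:30.
Those are the intersection windows.
The longest is 14:45-16:30 at 105 minutes.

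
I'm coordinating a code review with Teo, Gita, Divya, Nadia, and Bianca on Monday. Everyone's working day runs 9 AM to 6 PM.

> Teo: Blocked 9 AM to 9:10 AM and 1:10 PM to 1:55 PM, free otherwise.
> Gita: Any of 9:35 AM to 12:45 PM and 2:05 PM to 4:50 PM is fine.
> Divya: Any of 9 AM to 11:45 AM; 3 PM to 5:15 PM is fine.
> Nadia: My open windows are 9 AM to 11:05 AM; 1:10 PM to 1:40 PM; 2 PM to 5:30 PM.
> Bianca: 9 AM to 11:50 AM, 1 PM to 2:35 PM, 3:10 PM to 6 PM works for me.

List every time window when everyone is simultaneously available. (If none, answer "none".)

Teo free: 09:10-13:10, 13:55-18:00 (invert busy blocks within the working day).
Gita free: 09:35-12:45, 14:05-16:50.
Divya free: 09:00-11:45, 15:00-17:15.
Nadia free: 09:00-11:05, 13:10-13:40, 14:00-17:30.
Bianca free: 09:00-11:50, 13:00-14:35, 15:10-18:00.
Teo ∩ Gita: 09:35-12:45, 14:05-16:50.
Teo ∩ Gita ∩ Divya: 09:35-11:45, 15:00-16:50.
Teo ∩ Gita ∩ Divya ∩ Nadia: 09:35-11:05, 15:00-16:50.
Teo ∩ Gita ∩ Divya ∩ Nadia ∩ Bianca: 09:35-11:05, 15:10-16:50.

09:35-11:05, 15:10-16:50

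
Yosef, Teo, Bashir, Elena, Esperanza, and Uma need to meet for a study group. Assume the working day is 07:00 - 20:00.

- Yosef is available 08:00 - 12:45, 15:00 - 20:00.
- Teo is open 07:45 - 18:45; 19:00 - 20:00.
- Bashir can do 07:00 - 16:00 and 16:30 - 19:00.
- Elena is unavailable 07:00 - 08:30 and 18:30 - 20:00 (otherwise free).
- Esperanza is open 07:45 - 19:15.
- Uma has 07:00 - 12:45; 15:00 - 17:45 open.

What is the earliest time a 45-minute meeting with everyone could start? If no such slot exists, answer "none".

08:30

Yosef free: 08:00-12:45, 15:00-20:00.
Teo free: 07:45-18:45, 19:00-20:00.
Bashir free: 07:00-16:00, 16:30-19:00.
Elena free: 08:30-18:30 (invert busy blocks within the working day).
Esperanza free: 07:45-19:15.
Uma free: 07:00-12:45, 15:00-17:45.
Yosef ∩ Teo: 08:00-12:45, 15:00-18:45, 19:00-20:00.
Yosef ∩ Teo ∩ Bashir: 08:00-12:45, 15:00-16:00, 16:30-18:45.
Yosef ∩ Teo ∩ Bashir ∩ Elena: 08:30-12:45, 15:00-16:00, 16:30-18:30.
Yosef ∩ Teo ∩ Bashir ∩ Elena ∩ Esperanza: 08:30-12:45, 15:00-16:00, 16:30-18:30.
Yosef ∩ Teo ∩ Bashir ∩ Elena ∩ Esperanza ∩ Uma: 08:30-12:45, 15:00-16:00, 16:30-17:45.
The first common window of at least 45 minutes is 08:30-12:45, so the earliest start is 08:30.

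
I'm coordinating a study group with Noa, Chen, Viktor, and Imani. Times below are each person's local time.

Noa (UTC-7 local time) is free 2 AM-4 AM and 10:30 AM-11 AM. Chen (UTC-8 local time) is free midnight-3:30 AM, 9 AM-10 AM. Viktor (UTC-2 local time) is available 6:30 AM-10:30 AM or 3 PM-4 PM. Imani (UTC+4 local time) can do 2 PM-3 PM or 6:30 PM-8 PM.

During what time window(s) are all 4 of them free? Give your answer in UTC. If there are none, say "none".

10:00-11:00

Noa in UTC: 09:00-11:00, 17:30-18:00 (add 7h to convert from UTC-7).
Chen in UTC: 08:00-11:30, 17:00-18:00 (add 8h to convert from UTC-8).
Viktor in UTC: 08:30-12:30, 17:00-18:00 (add 2h to convert from UTC-2).
Imani in UTC: 10:00-11:00, 14:30-16:00 (subtract 4h to convert from UTC+4).
Noa ∩ Chen: 09:00-11:00, 17:30-18:00.
Noa ∩ Chen ∩ Viktor: 09:00-11:00, 17:30-18:00.
Noa ∩ Chen ∩ Viktor ∩ Imani: 10:00-11:00.
Those are the intersection windows.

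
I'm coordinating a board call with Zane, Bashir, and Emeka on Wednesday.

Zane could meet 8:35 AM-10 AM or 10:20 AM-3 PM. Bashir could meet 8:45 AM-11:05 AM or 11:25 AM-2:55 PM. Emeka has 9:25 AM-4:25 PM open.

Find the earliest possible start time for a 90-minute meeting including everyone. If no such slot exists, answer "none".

Zane ∩ Bashir: 08:45-10:00, 10:20-11:05, 11:25-14:55.
Zane ∩ Bashir ∩ Emeka: 09:25-10:00, 10:20-11:05, 11:25-14:55.
So the common availability across everyone is 09:25-10:00, 10:20-11:05, 11:25-14:55.
The first common window of at least 90 minutes is 11:25-14:55, so the earliest start is 11:25.

11:25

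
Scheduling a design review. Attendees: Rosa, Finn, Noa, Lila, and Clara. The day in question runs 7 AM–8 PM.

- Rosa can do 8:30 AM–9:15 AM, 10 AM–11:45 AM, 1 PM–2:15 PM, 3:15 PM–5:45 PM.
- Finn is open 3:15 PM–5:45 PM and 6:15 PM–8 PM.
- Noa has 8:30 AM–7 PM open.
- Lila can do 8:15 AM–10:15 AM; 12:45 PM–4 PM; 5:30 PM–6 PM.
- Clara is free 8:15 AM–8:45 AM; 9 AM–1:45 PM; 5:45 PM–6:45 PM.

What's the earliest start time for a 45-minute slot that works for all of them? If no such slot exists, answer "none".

none

Rosa ∩ Finn: 15:15-17:45.
Rosa ∩ Finn ∩ Noa: 15:15-17:45.
Rosa ∩ Finn ∩ Noa ∩ Lila: 15:15-16:00, 17:30-17:45.
Rosa ∩ Finn ∩ Noa ∩ Lila ∩ Clara: ∅.
There is no time when everyone is free.
No common window is at least 45 minutes long.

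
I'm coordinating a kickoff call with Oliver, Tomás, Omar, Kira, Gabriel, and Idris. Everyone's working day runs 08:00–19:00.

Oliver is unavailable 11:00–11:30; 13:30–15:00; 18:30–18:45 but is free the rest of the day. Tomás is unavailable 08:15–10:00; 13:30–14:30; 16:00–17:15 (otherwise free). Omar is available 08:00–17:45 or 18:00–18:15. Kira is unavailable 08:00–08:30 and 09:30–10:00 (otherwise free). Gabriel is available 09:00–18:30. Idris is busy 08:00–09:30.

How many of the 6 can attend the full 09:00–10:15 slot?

3

Oliver free: 08:00-11:00, 11:30-13:30, 15:00-18:30, 18:45-19:00 (invert busy blocks within the working day).
Tomás free: 08:00-08:15, 10:00-13:30, 14:30-16:00, 17:15-19:00 (invert busy blocks within the working day).
Omar free: 08:00-17:45, 18:00-18:15.
Kira free: 08:30-09:30, 10:00-19:00 (invert busy blocks within the working day).
Gabriel free: 09:00-18:30.
Idris free: 09:30-19:00 (invert busy blocks within the working day).
Oliver, Omar, and Gabriel can make the full 09:00-10:15 slot — that's 3.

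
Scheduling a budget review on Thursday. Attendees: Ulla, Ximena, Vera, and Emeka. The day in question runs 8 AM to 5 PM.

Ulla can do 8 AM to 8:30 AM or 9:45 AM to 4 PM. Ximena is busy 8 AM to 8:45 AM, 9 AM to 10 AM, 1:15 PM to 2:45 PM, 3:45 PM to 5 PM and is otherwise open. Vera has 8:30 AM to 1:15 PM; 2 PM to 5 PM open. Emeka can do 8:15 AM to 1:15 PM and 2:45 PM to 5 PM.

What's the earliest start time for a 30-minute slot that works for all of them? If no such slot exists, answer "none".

Ulla free: 08:00-08:30, 09:45-16:00.
Ximena free: 08:45-09:00, 10:00-13:15, 14:45-15:45 (invert busy blocks within the working day).
Vera free: 08:30-13:15, 14:00-17:00.
Emeka free: 08:15-13:15, 14:45-17:00.
Ulla ∩ Ximena: 10:00-13:15, 14:45-15:45.
Ulla ∩ Ximena ∩ Vera: 10:00-13:15, 14:45-15:45.
Ulla ∩ Ximena ∩ Vera ∩ Emeka: 10:00-13:15, 14:45-15:45.
Those are the intersection windows.
The first common window of at least 30 minutes is 10:00-13:15, so the earliest start is 10:00.

10:00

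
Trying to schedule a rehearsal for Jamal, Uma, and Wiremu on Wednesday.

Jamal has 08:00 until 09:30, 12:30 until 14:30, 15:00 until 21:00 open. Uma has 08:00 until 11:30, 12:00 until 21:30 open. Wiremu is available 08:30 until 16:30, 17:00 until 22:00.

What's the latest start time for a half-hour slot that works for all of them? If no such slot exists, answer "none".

Jamal ∩ Uma: 08:00-09:30, 12:30-14:30, 15:00-21:00.
Jamal ∩ Uma ∩ Wiremu: 08:30-09:30, 12:30-14:30, 15:00-16:30, 17:00-21:00.
The last common window of at least 30 minutes is 17:00-21:00; a 30-minute meeting can start as late as 20:30 and still end by 21:00.

20:30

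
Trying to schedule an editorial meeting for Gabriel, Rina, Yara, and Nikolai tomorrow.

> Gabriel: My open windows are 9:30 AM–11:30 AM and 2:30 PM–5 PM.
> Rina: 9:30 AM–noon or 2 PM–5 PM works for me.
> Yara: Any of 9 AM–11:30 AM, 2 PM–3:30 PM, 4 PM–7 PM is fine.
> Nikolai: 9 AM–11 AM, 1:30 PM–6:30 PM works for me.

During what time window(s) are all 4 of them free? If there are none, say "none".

09:30-11:00, 14:30-15:30, 16:00-17:00

Gabriel ∩ Rina: 09:30-11:30, 14:30-17:00.
Gabriel ∩ Rina ∩ Yara: 09:30-11:30, 14:30-15:30, 16:00-17:00.
Gabriel ∩ Rina ∩ Yara ∩ Nikolai: 09:30-11:00, 14:30-15:30, 16:00-17:00.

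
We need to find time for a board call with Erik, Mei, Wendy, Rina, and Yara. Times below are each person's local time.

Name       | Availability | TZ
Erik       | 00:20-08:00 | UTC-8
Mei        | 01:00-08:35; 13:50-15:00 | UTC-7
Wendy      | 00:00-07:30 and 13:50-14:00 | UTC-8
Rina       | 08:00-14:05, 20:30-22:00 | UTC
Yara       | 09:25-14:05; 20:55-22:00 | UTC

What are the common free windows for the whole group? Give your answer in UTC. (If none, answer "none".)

09:25-14:05

Erik in UTC: 08:20-16:00 (add 8h to convert from UTC-8).
Mei in UTC: 08:00-15:35, 20:50-22:00 (add 7h to convert from UTC-7).
Wendy in UTC: 08:00-15:30, 21:50-22:00 (add 8h to convert from UTC-8).
Rina in UTC: 08:00-14:05, 20:30-22:00.
Yara in UTC: 09:25-14:05, 20:55-22:00.
Erik ∩ Mei: 08:20-15:35.
Erik ∩ Mei ∩ Wendy: 08:20-15:30.
Erik ∩ Mei ∩ Wendy ∩ Rina: 08:20-14:05.
Erik ∩ Mei ∩ Wendy ∩ Rina ∩ Yara: 09:25-14:05.
Those are the intersection windows.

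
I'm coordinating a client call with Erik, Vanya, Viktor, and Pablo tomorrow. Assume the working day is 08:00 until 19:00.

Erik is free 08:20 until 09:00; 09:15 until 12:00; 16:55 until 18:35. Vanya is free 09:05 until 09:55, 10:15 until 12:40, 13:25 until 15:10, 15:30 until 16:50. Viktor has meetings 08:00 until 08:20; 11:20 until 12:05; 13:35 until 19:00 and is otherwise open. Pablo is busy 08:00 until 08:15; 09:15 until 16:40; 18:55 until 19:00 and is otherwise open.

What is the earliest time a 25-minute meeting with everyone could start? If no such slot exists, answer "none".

none

Erik free: 08:20-09:00, 09:15-12:00, 16:55-18:35.
Vanya free: 09:05-09:55, 10:15-12:40, 13:25-15:10, 15:30-16:50.
Viktor free: 08:20-11:20, 12:05-13:35 (invert busy blocks within the working day).
Pablo free: 08:15-09:15, 16:40-18:55 (invert busy blocks within the working day).
Erik ∩ Vanya: 09:15-09:55, 10:15-12:00.
Erik ∩ Vanya ∩ Viktor: 09:15-09:55, 10:15-11:20.
Erik ∩ Vanya ∩ Viktor ∩ Pablo: ∅.
There is no time when everyone is free.
No common window is at least 25 minutes long.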